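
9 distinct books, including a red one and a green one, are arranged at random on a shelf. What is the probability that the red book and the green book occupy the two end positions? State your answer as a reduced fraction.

1/36

There are 9! = 362880 arrangements.
Place the red book and the green book at the ends in 2 ways, arrange the remaining 7 in 7! = 5040 ways: 2·5040 = 10080.
Probability = 10080/362880 = 1/36.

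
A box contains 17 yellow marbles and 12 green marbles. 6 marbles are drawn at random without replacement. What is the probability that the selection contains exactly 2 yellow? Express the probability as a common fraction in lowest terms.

Total number of selections: C(29,6) = 475020.
Selections with exactly 2 yellow: choose 2 of the 17 yellow and 4 of the 12 green, C(17,2)·C(12,4) = 136·495 = 67320.
Probability = 67320/475020 = 374/2639.

374/2639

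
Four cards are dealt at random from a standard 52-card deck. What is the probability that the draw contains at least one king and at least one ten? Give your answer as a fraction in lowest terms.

1332/20825

There are C(52,4) = 270725 possible draws.
By inclusion-exclusion on the complements, draws missing all kings or all tens: C(48,4) + C(48,4) − C(44,4) = 194580 + 194580 − 135751 = 253409.
So draws with at least one of each: 270725 − 253409 = 17316, probability 17316/270725 = 1332/20825.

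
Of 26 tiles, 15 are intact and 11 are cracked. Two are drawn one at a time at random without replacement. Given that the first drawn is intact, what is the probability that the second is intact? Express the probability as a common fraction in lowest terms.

After removing one intact, 25 remain: 14 intact and 11 cracked.
So the probability the next is intact is 14/25.

14/25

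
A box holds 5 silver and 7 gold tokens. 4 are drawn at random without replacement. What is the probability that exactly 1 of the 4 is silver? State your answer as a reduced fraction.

35/99

Total number of selections: C(12,4) = 495.
Selections with exactly 1 silver: choose 1 of the 5 silver and 3 of the 7 gold, C(5,1)·C(7,3) = 5·35 = 175.
Probability = 175/495 = 35/99.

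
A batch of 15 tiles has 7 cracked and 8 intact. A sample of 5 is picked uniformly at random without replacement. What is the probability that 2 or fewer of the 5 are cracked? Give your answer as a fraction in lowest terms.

There are C(15,5) = 3003 ways to choose the 5.
Favorable selections (2 or fewer cracked): C(7,0)·C(8,5) + C(7,1)·C(8,4) + C(7,2)·C(8,3) = 56 + 490 + 1176 = 1722.
Probability = 1722/3003 = 82/143.

82/143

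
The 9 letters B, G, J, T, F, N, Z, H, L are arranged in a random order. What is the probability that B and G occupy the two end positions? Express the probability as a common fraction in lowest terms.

There are 9! = 362880 arrangements.
Place B and G at the ends in 2 ways, arrange the remaining 7 in 7! = 5040 ways: 2·5040 = 10080.
Probability = 10080/362880 = 1/36.

1/36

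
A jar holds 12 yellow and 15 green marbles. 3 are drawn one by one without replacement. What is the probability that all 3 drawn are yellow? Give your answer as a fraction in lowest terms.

44/585

Multiply the conditional probabilities at each draw: 12/27 · 11/26 · 10/25 = 1320/17550 = 44/585.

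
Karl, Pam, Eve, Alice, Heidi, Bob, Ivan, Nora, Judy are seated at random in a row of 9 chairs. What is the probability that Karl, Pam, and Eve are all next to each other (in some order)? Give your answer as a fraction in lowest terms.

There are 9! = 362880 arrangements.
Treat the three as one block: 7! placements × 3! orders within the block = 5040·6 = 30240.
Probability = 30240/362880 = 1/12.

1/12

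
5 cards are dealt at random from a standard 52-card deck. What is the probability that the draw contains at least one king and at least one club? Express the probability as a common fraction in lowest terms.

There are C(52,5) = 2598960 possible draws.
By inclusion-exclusion on the complements, draws missing all kings or all clubs: C(48,5) + C(39,5) − C(36,5) = 1712304 + 575757 − 376992 = 1911069.
So draws with at least one of each: 2598960 − 1911069 = 687891, probability 687891/2598960 = 229297/866320.

229297/866320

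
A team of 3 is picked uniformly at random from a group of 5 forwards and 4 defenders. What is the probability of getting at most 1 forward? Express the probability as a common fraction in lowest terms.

17/42

There are C(9,3) = 84 ways to choose the 3.
Favorable selections (at most 1 forward): C(5,0)·C(4,3) + C(5,1)·C(4,2) = 4 + 30 = 34.
Probability = 34/84 = 17/42.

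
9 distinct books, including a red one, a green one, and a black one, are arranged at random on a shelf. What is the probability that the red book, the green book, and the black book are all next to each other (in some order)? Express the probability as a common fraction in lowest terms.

There are 9! = 362880 arrangements.
Treat the three as one block: 7! placements × 3! orders within the block = 5040·6 = 30240.
Probability = 30240/362880 = 1/12.

1/12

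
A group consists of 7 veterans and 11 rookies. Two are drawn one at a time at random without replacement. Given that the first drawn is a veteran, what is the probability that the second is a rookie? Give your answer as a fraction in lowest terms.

After removing one veteran, 17 remain: 6 veterans and 11 rookies.
So the probability the next is a rookie is 11/17.

11/17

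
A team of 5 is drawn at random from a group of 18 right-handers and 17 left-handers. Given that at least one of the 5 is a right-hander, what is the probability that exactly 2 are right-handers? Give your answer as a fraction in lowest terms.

Work in counts. Selections with at least one right-hander: C(35,5) − C(17,5) = 324632 − 6188 = 318444.
Of those, selections where exactly 2 are right-handers: C(18,2)·C(17,3) = 153·680 = 104040.
Conditional probability = 104040/318444 = 510/1561.

510/1561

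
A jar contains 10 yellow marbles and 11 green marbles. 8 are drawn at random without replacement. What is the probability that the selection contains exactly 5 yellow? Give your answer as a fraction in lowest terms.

66/323

There are C(21,8) = 203490 ways to choose 8 from 21.
Selections with exactly 5 yellow: choose 5 of the 10 yellow and 3 of the 11 green, C(10,5)·C(11,3) = 252·165 = 41580.
Probability = 41580/203490 = 66/323.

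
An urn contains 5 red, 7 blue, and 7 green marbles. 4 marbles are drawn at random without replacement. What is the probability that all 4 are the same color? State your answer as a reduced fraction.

There are C(19,4) = 3876 ways to draw 4 marbles.
All same color: C(5,4) + C(7,4) + C(7,4) = 5 + 35 + 35 = 75.
Probability = 75/3876 = 25/1292.

25/1292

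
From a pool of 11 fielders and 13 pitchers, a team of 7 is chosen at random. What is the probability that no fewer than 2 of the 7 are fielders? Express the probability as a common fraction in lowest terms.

411/437

Total selections: C(24,7) = 346104.
Favorable selections (no fewer than 2 fielders): C(11,2)·C(13,5) + C(11,3)·C(13,4) + C(11,4)·C(13,3) + C(11,5)·C(13,2) + C(11,6)·C(13,1) + C(11,7)·C(13,0) = 70785 + 117975 + 94380 + 36036 + 6006 + 330 = 325512.
Probability = 325512/346104 = 411/437.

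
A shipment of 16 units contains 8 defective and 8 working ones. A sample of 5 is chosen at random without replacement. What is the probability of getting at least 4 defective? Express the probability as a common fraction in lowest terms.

11/78

There are C(16,5) = 4368 ways to choose the 5.
Favorable selections (at least 4 defective): C(8,4)·C(8,1) + C(8,5)·C(8,0) = 560 + 56 = 616.
Probability = 616/4368 = 11/78.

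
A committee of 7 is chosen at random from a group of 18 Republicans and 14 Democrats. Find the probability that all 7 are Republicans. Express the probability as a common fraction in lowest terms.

There are C(32,7) = 3365856 possible selections.
Selections with all Republicans: C(18,7) = 31824.
Probability = 31824/3365856 = 17/1798.

17/1798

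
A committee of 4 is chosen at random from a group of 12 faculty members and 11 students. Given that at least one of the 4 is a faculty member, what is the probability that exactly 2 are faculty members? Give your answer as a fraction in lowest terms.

Work in counts. Selections with at least one faculty member: C(23,4) − C(11,4) = 8855 − 330 = 8525.
Of those, selections where exactly 2 are faculty members: C(12,2)·C(11,2) = 66·55 = 3630.
Conditional probability = 3630/8525 = 66/155.

66/155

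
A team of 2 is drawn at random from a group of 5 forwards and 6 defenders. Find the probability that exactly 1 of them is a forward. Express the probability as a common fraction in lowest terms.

There are C(11,2) = 55 ways to choose 2 from 11.
Selections with exactly 1 forward: choose 1 of the 5 forwards and 1 of the 6 defenders, C(5,1)·C(6,1) = 5·6 = 30.
Probability = 30/55 = 6/11.

6/11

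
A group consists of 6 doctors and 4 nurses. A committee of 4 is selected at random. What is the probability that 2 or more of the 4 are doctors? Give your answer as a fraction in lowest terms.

There are C(10,4) = 210 ways to choose the 4.
Count the complement (fewer than 2 doctors): C(6,0)·C(4,4) + C(6,1)·C(4,3) = 1 + 24 = 25.
Probability = 1 − 25/210 = 185/210 = 37/42.

37/42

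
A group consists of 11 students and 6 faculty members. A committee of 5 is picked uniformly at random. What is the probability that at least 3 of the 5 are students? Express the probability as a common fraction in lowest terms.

4917/6188

There are C(17,5) = 6188 ways to choose the 5.
Favorable selections (at least 3 students): C(11,3)·C(6,2) + C(11,4)·C(6,1) + C(11,5)·C(6,0) = 2475 + 1980 + 462 = 4917.
Probability = 4917/6188.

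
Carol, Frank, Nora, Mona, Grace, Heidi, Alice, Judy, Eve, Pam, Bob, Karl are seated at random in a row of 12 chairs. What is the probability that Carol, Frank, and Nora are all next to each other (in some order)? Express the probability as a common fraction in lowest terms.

1/22

There are 12! = 479001600 arrangements.
Treat the three as one block: 10! placements × 3! orders within the block = 3628800·6 = 21772800.
Probability = 21772800/479001600 = 1/22.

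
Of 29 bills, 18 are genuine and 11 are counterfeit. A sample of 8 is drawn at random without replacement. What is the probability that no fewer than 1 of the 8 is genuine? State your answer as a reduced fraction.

Total selections: C(29,8) = 4292145.
The complement is all 8 are counterfeit: C(11,8) = 165.
Probability = 1 − 165/4292145 = 4291980/4292145 = 26012/26013.

26012/26013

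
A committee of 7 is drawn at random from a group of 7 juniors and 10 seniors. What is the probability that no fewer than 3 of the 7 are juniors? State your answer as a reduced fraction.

6283/9724

Total selections: C(17,7) = 19448.
Favorable selections (no fewer than 3 juniors): C(7,3)·C(10,4) + C(7,4)·C(10,3) + C(7,5)·C(10,2) + C(7,6)·C(10,1) + C(7,7)·C(10,0) = 7350 + 4200 + 945 + 70 + 1 = 12566.
Probability = 12566/19448 = 6283/9724.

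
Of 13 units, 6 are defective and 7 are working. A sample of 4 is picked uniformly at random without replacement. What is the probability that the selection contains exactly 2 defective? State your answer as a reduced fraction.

63/143

The sample space is all 4-subsets of the 13: C(13,4) = 715.
Selections with exactly 2 defective: choose 2 of the 6 defective and 2 of the 7 working, C(6,2)·C(7,2) = 15·21 = 315.
Probability = 315/715 = 63/143.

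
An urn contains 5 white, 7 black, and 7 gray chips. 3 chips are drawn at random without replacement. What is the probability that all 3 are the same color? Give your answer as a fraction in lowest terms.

80/969

There are C(19,3) = 969 ways to draw 3 chips.
All same color: C(5,3) + C(7,3) + C(7,3) = 10 + 35 + 35 = 80.
Probability = 80/969.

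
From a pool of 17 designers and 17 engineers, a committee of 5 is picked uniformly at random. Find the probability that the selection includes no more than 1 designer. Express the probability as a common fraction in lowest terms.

343/2046

There are C(34,5) = 278256 ways to choose the 5.
Favorable selections (no more than 1 designer): C(17,0)·C(17,5) + C(17,1)·C(17,4) = 6188 + 40460 = 46648.
Probability = 46648/278256 = 343/2046.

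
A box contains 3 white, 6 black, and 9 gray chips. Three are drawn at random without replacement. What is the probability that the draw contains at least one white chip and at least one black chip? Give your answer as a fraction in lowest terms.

75/272

There are C(18,3) = 816 possible draws.
By inclusion-exclusion on the complements, draws missing all white or all black: C(15,3) + C(12,3) − C(9,3) = 455 + 220 − 84 = 591.
So draws with at least one of each: 816 − 591 = 225, probability 225/816 = 75/272.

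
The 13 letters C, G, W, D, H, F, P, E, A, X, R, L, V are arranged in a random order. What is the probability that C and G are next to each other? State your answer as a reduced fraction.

2/13

There are 13! = 6227020800 arrangements.
Treat C and G as a block: 12! arrangements of the blocks × 2 orders within the block = 2·479001600 = 958003200.
Probability = 958003200/6227020800 = 2/13.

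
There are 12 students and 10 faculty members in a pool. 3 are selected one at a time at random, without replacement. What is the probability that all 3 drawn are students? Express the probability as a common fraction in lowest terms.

Multiply the conditional probabilities at each draw: 12/22 · 11/21 · 10/20 = 1320/9240 = 1/7.

1/7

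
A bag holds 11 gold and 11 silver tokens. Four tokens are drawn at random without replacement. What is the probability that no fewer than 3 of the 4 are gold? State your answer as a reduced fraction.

Total selections: C(22,4) = 7315.
Favorable selections (no fewer than 3 gold): C(11,3)·C(11,1) + C(11,4)·C(11,0) = 1815 + 330 = 2145.
Probability = 2145/7315 = 39/133.

39/133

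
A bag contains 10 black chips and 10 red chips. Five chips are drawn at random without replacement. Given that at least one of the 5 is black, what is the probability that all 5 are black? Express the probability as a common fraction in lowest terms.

Work in counts. Selections with at least one black: C(20,5) − C(10,5) = 15504 − 252 = 15252.
Of those, selections where all 5 are black: C(10,5) = 252.
Conditional probability = 252/15252 = 21/1271.

21/1271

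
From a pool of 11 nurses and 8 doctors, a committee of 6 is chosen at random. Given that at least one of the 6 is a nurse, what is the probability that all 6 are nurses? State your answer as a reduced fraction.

3/176

Work in counts. Selections with at least one nurse: C(19,6) − C(8,6) = 27132 − 28 = 27104.
Of those, selections where all 6 are nurses: C(11,6) = 462.
Conditional probability = 462/27104 = 3/176.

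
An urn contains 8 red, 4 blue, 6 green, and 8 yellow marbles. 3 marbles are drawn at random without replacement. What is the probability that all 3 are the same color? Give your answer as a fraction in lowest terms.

There are C(26,3) = 2600 ways to draw 3 marbles.
All same color: C(8,3) + C(4,3) + C(6,3) + C(8,3) = 56 + 4 + 20 + 56 = 136.
Probability = 136/2600 = 17/325.

17/325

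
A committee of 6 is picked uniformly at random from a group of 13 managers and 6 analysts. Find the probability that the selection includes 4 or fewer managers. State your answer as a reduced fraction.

There are C(19,6) = 27132 ways to choose the 6.
Favorable selections (4 or fewer managers): C(13,0)·C(6,6) + C(13,1)·C(6,5) + C(13,2)·C(6,4) + C(13,3)·C(6,3) + C(13,4)·C(6,2) = 1 + 78 + 1170 + 5720 + 10725 = 17694.
Probability = 17694/27132 = 2949/4522.

2949/4522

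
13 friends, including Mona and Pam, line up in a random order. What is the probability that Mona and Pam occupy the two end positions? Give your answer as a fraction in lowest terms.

1/78

There are 13! = 6227020800 arrangements.
Place Mona and Pam at the ends in 2 ways, arrange the remaining 11 in 11! = 39916800 ways: 2·39916800 = 79833600.
Probability = 79833600/6227020800 = 1/78.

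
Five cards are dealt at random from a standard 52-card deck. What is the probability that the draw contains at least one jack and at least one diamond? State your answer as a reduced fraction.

There are C(52,5) = 2598960 possible draws.
By inclusion-exclusion on the complements, draws missing all jacks or all diamonds: C(48,5) + C(39,5) − C(36,5) = 1712304 + 575757 − 376992 = 1911069.
So draws with at least one of each: 2598960 − 1911069 = 687891, probability 687891/2598960 = 229297/866320.

229297/866320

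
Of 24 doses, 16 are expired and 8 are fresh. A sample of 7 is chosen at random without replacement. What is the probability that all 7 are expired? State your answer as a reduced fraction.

130/3933

There are C(24,7) = 346104 possible selections.
Selections with all expired: C(16,7) = 11440.
Probability = 11440/346104 = 130/3933.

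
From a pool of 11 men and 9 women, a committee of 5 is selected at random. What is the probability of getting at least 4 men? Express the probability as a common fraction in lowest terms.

Total selections: C(20,5) = 15504.
Favorable selections (at least 4 men): C(11,4)·C(9,1) + C(11,5)·C(9,0) = 2970 + 462 = 3432.
Probability = 3432/15504 = 143/646.

143/646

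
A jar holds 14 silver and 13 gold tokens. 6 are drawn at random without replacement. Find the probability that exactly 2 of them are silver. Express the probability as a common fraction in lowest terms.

There are C(27,6) = 296010 ways to choose 6 from 27.
Selections with exactly 2 silver: choose 2 of the 14 silver and 4 of the 13 gold, C(14,2)·C(13,4) = 91·715 = 65065.
Probability = 65065/296010 = 91/414.

91/414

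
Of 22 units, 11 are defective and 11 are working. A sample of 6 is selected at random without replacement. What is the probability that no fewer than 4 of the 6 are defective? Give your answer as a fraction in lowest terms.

718/2261

Total selections: C(22,6) = 74613.
Favorable selections (no fewer than 4 defective): C(11,4)·C(11,2) + C(11,5)·C(11,1) + C(11,6)·C(11,0) = 18150 + 5082 + 462 = 23694.
Probability = 23694/74613 = 718/2261.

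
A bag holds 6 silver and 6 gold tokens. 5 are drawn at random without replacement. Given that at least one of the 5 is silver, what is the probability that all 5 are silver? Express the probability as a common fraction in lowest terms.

Work in counts. Selections with at least one silver: C(12,5) − C(6,5) = 792 − 6 = 786.
Of those, selections where all 5 are silver: C(6,5) = 6.
Conditional probability = 6/786 = 1/131.

1/131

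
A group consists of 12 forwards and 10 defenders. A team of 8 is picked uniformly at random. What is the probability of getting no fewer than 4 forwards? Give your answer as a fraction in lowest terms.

503/646

Total selections: C(22,8) = 319770.
Count the complement (fewer than 4 forwards): C(12,0)·C(10,8) + C(12,1)·C(10,7) + C(12,2)·C(10,6) + C(12,3)·C(10,5) = 45 + 1440 + 13860 + 55440 = 70785.
Probability = 1 − 70785/319770 = 248985/319770 = 503/646.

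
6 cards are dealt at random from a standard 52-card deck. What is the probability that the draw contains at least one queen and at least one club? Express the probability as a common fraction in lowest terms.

There are C(52,6) = 20358520 possible draws.
By inclusion-exclusion on the complements, draws missing all queens or all clubs: C(48,6) + C(39,6) − C(36,6) = 12271512 + 3262623 − 1947792 = 13586343.
So draws with at least one of each: 20358520 − 13586343 = 6772177, probability 6772177/20358520.

6772177/20358520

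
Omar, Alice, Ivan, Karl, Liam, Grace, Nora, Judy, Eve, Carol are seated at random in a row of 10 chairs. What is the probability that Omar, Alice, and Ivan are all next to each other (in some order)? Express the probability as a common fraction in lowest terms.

There are 10! = 3628800 arrangements.
Treat the three as one block: 8! placements × 3! orders within the block = 40320·6 = 241920.
Probability = 241920/3628800 = 1/15.

1/15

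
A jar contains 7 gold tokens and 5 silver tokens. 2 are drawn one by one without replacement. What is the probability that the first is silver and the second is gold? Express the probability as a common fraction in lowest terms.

35/132

Multiply the conditional probabilities at each draw: 5/12 · 7/11 = 35/132.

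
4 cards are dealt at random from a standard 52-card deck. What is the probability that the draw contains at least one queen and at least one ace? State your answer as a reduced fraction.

There are C(52,4) = 270725 possible draws.
By inclusion-exclusion on the complements, draws missing all queens or all aces: C(48,4) + C(48,4) − C(44,4) = 194580 + 194580 − 135751 = 253409.
So draws with at least one of each: 270725 − 253409 = 17316, probability 17316/270725 = 1332/20825.

1332/20825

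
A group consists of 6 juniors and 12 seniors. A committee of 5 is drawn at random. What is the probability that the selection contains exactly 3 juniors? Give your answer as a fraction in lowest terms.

The sample space is all 5-subsets of the 18: C(18,5) = 8568.
Selections with exactly 3 juniors: choose 3 of the 6 juniors and 2 of the 12 seniors, C(6,3)·C(12,2) = 20·66 = 1320.
Probability = 1320/8568 = 55/357.

55/357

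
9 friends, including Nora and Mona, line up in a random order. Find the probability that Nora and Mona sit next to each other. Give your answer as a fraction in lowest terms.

There are 9! = 362880 arrangements.
Treat Nora and Mona as a block: 8! arrangements of the blocks × 2 orders within the block = 2·40320 = 80640.
Probability = 80640/362880 = 2/9.

2/9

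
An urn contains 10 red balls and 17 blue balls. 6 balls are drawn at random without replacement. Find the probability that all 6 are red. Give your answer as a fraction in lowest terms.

7/9867

There are C(27,6) = 296010 possible selections.
Selections with all red: C(10,6) = 210.
Probability = 210/296010 = 7/9867.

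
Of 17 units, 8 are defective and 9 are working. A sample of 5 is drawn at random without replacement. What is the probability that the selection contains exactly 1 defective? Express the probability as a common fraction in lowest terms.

There are C(17,5) = 6188 ways to choose 5 from 17.
Selections with exactly 1 defective: choose 1 of the 8 defective and 4 of the 9 working, C(8,1)·C(9,4) = 8·126 = 1008.
Probability = 1008/6188 = 36/221.

36/221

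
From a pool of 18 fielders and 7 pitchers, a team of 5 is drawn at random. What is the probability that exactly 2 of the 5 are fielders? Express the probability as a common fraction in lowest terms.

There are C(25,5) = 53130 ways to choose 5 from 25.
Selections with exactly 2 fielders: choose 2 of the 18 fielders and 3 of the 7 pitchers, C(18,2)·C(7,3) = 153·35 = 5355.
Probability = 5355/53130 = 51/506.

51/506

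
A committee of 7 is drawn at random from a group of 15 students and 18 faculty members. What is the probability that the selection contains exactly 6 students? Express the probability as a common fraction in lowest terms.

455/21576

There are C(33,7) = 4272048 ways to choose 7 from 33.
Selections with exactly 6 students: choose 6 of the 15 students and 1 of the 18 faculty members, C(15,6)·C(18,1) = 5005·18 = 90090.
Probability = 90090/4272048 = 455/21576.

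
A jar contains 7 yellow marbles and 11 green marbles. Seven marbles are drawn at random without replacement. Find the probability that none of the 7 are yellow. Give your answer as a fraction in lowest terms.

There are C(18,7) = 31824 possible selections.
Selections with no yellow (all green): C(11,7) = 330.
Probability = 330/31824 = 55/5304.

55/5304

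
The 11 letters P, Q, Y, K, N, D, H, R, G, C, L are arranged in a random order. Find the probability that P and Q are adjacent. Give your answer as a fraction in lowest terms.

2/11

There are 11! = 39916800 arrangements.
Treat P and Q as a block: 10! arrangements of the blocks × 2 orders within the block = 2·3628800 = 7257600.
Probability = 7257600/39916800 = 2/11.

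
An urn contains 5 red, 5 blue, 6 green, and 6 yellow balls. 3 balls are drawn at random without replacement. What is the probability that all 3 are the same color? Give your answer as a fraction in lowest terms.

3/77

There are C(22,3) = 1540 ways to draw 3 balls.
All same color: C(5,3) + C(5,3) + C(6,3) + C(6,3) = 10 + 10 + 20 + 20 = 60.
Probability = 60/1540 = 3/77.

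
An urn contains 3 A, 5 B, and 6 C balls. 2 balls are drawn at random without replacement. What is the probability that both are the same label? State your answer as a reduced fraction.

4/13

There are C(14,2) = 91 ways to draw 2 balls.
All same label: C(3,2) + C(5,2) + C(6,2) = 3 + 10 + 15 = 28.
Probability = 28/91 = 4/13.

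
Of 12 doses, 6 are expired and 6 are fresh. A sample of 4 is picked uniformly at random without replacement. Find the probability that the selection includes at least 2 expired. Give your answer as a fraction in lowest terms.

8/11

There are C(12,4) = 495 ways to choose the 4.
Favorable selections (at least 2 expired): C(6,2)·C(6,2) + C(6,3)·C(6,1) + C(6,4)·C(6,0) = 225 + 120 + 15 = 360.
Probability = 360/495 = 8/11.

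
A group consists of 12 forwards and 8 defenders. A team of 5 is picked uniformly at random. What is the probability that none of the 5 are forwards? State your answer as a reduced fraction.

There are C(20,5) = 15504 possible selections.
Selections with no forwards (all defenders): C(8,5) = 56.
Probability = 56/15504 = 7/1938.

7/1938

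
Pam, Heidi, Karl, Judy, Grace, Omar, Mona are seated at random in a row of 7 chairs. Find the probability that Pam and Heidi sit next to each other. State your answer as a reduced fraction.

2/7

There are 7! = 5040 arrangements.
Treat Pam and Heidi as a block: 6! arrangements of the blocks × 2 orders within the block = 2·720 = 1440.
Probability = 1440/5040 = 2/7.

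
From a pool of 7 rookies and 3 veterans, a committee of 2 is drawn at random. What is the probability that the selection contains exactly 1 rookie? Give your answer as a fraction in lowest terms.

There are C(10,2) = 45 ways to choose 2 from 10.
Selections with exactly 1 rookie: choose 1 of the 7 rookies and 1 of the 3 veterans, C(7,1)·C(3,1) = 7·3 = 21.
Probability = 21/45 = 7/15.

7/15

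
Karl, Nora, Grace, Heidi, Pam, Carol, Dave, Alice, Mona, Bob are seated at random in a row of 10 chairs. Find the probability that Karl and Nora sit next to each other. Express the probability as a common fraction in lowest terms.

1/5

There are 10! = 3628800 arrangements.
Treat Karl and Nora as a block: 9! arrangements of the blocks × 2 orders within the block = 2·362880 = 725760.
Probability = 725760/3628800 = 1/5.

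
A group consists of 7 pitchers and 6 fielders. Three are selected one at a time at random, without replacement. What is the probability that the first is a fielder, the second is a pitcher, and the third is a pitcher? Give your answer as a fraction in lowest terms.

21/143

Multiply the conditional probabilities at each draw: 6/13 · 7/12 · 6/11 = 252/1716 = 21/143.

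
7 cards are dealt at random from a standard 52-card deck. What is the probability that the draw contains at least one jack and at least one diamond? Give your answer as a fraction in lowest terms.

There are C(52,7) = 133784560 possible draws.
By inclusion-exclusion on the complements, draws missing all jacks or all diamonds: C(48,7) + C(39,7) − C(36,7) = 73629072 + 15380937 − 8347680 = 80662329.
So draws with at least one of each: 133784560 − 80662329 = 53122231, probability 53122231/133784560.

53122231/133784560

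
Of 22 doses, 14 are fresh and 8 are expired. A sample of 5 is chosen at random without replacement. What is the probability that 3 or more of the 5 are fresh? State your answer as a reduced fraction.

There are C(22,5) = 26334 ways to choose the 5.
Favorable selections (3 or more fresh): C(14,3)·C(8,2) + C(14,4)·C(8,1) + C(14,5)·C(8,0) = 10192 + 8008 + 2002 = 20202.
Probability = 20202/26334 = 481/627.

481/627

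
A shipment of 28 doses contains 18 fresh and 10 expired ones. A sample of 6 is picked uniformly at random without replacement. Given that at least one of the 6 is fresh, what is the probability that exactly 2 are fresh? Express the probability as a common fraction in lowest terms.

Work in counts. Selections with at least one fresh: C(28,6) − C(10,6) = 376740 − 210 = 376530.
Of those, selections where exactly 2 are fresh: C(18,2)·C(10,4) = 153·210 = 32130.
Conditional probability = 32130/376530 = 153/1793.

153/1793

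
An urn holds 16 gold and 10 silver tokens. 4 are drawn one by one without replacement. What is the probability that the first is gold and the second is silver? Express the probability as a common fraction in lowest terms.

Multiply the conditional probabilities at each draw: 16/26 · 10/25 = 160/650 = 16/65.

16/65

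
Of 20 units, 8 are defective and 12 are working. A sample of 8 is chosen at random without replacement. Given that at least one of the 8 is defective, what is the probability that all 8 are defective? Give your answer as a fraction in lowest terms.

1/125475

Work in counts. Selections with at least one defective: C(20,8) − C(12,8) = 125970 − 495 = 125475.
Of those, selections where all 8 are defective: C(8,8) = 1.
Conditional probability = 1/125475.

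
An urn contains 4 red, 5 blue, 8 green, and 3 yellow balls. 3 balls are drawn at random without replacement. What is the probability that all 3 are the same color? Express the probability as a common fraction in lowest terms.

71/1140

There are C(20,3) = 1140 ways to draw 3 balls.
All same color: C(4,3) + C(5,3) + C(8,3) + C(3,3) = 4 + 10 + 56 + 1 = 71.
Probability = 71/1140.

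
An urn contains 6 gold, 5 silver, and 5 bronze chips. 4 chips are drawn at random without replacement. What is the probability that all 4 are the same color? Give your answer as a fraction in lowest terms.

There are C(16,4) = 1820 ways to draw 4 chips.
All same color: C(6,4) + C(5,4) + C(5,4) = 15 + 5 + 5 = 25.
Probability = 25/1820 = 5/364.

5/364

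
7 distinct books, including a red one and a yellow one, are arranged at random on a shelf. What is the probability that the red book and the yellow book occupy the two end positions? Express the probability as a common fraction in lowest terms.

1/21

There are 7! = 5040 arrangements.
Place the red book and the yellow book at the ends in 2 ways, arrange the remaining 5 in 5! = 120 ways: 2·120 = 240.
Probability = 240/5040 = 1/21.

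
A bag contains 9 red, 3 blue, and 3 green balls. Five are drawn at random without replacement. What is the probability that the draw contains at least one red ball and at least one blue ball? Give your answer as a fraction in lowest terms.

105/143

There are C(15,5) = 3003 possible draws.
By inclusion-exclusion on the complements, draws missing all red or all blue: C(6,5) + C(12,5) − C(3,5) = 6 + 792 − 0 = 798.
So draws with at least one of each: 3003 − 798 = 2205, probability 2205/3003 = 105/143.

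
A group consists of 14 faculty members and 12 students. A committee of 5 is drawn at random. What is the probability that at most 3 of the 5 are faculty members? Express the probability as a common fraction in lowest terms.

Total selections: C(26,5) = 65780.
Count the complement (more than 3 faculty members): C(14,4)·C(12,1) + C(14,5)·C(12,0) = 12012 + 2002 = 14014.
Probability = 1 − 14014/65780 = 51766/65780 = 181/230.

181/230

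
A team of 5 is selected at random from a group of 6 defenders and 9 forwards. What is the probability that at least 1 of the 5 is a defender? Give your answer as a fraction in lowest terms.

Total selections: C(15,5) = 3003.
The complement is all 5 are forwards: C(9,5) = 126.
Probability = 1 − 126/3003 = 2877/3003 = 137/143.

137/143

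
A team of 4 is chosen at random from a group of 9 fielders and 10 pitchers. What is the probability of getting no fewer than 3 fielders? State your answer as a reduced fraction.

There are C(19,4) = 3876 ways to choose the 4.
Favorable selections (no fewer than 3 fielders): C(9,3)·C(10,1) + C(9,4)·C(10,0) = 840 + 126 = 966.
Probability = 966/3876 = 161/646.

161/646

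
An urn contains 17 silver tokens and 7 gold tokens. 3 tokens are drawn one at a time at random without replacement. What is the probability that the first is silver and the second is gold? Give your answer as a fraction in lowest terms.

119/552

Multiply the conditional probabilities at each draw: 17/24 · 7/23 = 119/552.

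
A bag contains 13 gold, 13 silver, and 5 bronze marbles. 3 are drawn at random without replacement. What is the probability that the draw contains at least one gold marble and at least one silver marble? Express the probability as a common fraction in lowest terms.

2873/4495

There are C(31,3) = 4495 possible draws.
By inclusion-exclusion on the complements, draws missing all gold or all silver: C(18,3) + C(18,3) − C(5,3) = 816 + 816 − 10 = 1622.
So draws with at least one of each: 4495 − 1622 = 2873, probability 2873/4495.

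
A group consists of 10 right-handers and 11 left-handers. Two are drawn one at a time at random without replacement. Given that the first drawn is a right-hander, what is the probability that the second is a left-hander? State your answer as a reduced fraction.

After removing one right-hander, 20 remain: 9 right-handers and 11 left-handers.
So the probability the next is a left-hander is 11/20.

11/20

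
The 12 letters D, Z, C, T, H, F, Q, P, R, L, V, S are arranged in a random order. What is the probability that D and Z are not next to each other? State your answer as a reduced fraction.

5/6

There are 12! = 479001600 arrangements.
Arrangements with D and Z adjacent: 2·11! = 79833600.
So not adjacent: 479001600 − 79833600 = 399168000, probability 399168000/479001600 = 5/6.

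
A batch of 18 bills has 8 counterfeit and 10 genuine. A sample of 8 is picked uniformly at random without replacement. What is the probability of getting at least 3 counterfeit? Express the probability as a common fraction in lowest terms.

241/286

There are C(18,8) = 43758 ways to choose the 8.
Count the complement (fewer than 3 counterfeit): C(8,0)·C(10,8) + C(8,1)·C(10,7) + C(8,2)·C(10,6) = 45 + 960 + 5880 = 6885.
Probability = 1 − 6885/43758 = 36873/43758 = 241/286.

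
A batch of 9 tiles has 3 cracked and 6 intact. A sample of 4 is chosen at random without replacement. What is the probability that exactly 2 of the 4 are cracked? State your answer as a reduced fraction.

There are C(9,4) = 126 ways to choose 4 from 9.
Selections with exactly 2 cracked: choose 2 of the 3 cracked and 2 of the 6 intact, C(3,2)·C(6,2) = 3·15 = 45.
Probability = 45/126 = 5/14.

5/14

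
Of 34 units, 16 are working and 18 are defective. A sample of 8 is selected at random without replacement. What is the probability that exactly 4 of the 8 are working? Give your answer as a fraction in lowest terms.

9100/29667

The sample space is all 8-subsets of the 34: C(34,8) = 18156204.
Selections with exactly 4 working: choose 4 of the 16 working and 4 of the 18 defective, C(16,4)·C(18,4) = 1820·3060 = 5569200.
Probability = 5569200/18156204 = 9100/29667.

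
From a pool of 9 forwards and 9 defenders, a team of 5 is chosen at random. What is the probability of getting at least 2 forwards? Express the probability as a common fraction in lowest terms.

Total selections: C(18,5) = 8568.
Count the complement (fewer than 2 forwards): C(9,0)·C(9,5) + C(9,1)·C(9,4) = 126 + 1134 = 1260.
Probability = 1 − 1260/8568 = 7308/8568 = 29/34.

29/34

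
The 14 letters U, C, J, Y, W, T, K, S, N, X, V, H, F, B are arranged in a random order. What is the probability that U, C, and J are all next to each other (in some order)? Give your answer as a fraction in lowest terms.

3/91

There are 14! = 87178291200 arrangements.
Treat the three as one block: 12! placements × 3! orders within the block = 479001600·6 = 2874009600.
Probability = 2874009600/87178291200 = 3/91.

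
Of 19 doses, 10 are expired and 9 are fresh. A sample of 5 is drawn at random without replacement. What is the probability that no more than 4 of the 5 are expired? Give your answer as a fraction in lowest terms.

316/323

There are C(19,5) = 11628 ways to choose the 5.
Favorable selections (no more than 4 expired): C(10,0)·C(9,5) + C(10,1)·C(9,4) + C(10,2)·C(9,3) + C(10,3)·C(9,2) + C(10,4)·C(9,1) = 126 + 1260 + 3780 + 4320 + 1890 = 11376.
Probability = 11376/11628 = 316/323.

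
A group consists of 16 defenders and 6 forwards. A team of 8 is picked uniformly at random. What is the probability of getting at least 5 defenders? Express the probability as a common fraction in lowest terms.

There are C(22,8) = 319770 ways to choose the 8.
Count the complement (fewer than 5 defenders): C(16,2)·C(6,6) + C(16,3)·C(6,5) + C(16,4)·C(6,4) = 120 + 3360 + 27300 = 30780.
Probability = 1 − 30780/319770 = 288990/319770 = 169/187.

169/187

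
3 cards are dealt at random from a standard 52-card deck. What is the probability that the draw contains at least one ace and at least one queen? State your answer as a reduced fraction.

There are C(52,3) = 22100 possible draws.
By inclusion-exclusion on the complements, draws missing all aces or all queens: C(48,3) + C(48,3) − C(44,3) = 17296 + 17296 − 13244 = 21348.
So draws with at least one of each: 22100 − 21348 = 752, probability 752/22100 = 188/5525.

188/5525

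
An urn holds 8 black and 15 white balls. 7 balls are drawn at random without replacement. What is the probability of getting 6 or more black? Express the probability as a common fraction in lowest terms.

Total selections: C(23,7) = 245157.
Favorable selections (6 or more black): C(8,6)·C(15,1) + C(8,7)·C(15,0) = 420 + 8 = 428.
Probability = 428/245157.

428/245157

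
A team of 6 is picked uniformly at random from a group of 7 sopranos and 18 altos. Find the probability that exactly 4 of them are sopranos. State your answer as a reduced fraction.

153/5060

Total number of selections: C(25,6) = 177100.
Selections with exactly 4 sopranos: choose 4 of the 7 sopranos and 2 of the 18 altos, C(7,4)·C(18,2) = 35·153 = 5355.
Probability = 5355/177100 = 153/5060.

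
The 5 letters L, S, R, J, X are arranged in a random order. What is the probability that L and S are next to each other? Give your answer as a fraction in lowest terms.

2/5

There are 5! = 120 arrangements.
Treat L and S as a block: 4! arrangements of the blocks × 2 orders within the block = 2·24 = 48.
Probability = 48/120 = 2/5.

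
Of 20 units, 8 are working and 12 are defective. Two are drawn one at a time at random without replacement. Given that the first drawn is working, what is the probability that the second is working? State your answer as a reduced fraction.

After removing one working, 19 remain: 7 working and 12 defective.
So the probability the next is working is 7/19.

7/19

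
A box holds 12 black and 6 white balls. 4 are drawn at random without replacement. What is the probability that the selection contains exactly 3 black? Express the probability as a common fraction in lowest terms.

22/51

Total number of selections: C(18,4) = 3060.
Selections with exactly 3 black: choose 3 of the 12 black and 1 of the 6 white, C(12,3)·C(6,1) = 220·6 = 1320.
Probability = 1320/3060 = 22/51.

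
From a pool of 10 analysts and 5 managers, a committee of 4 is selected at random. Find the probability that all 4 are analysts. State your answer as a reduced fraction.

There are C(15,4) = 1365 possible selections.
Selections with all analysts: C(10,4) = 210.
Probability = 210/1365 = 2/13.

2/13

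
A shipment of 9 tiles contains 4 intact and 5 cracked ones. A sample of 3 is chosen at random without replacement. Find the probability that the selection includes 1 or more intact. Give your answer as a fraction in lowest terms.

37/42

Total selections: C(9,3) = 84.
Favorable selections (1 or more intact): C(4,1)·C(5,2) + C(4,2)·C(5,1) + C(4,3)·C(5,0) = 40 + 30 + 4 = 74.
Probability = 74/84 = 37/42.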